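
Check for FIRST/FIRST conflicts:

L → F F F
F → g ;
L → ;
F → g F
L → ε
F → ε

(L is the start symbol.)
A FIRST/FIRST conflict occurs when two productions N → α and N → β for the same non-terminal have FIRST(α) ∩ FIRST(β) ≠ ∅ (with ε ∈ FIRST of a nullable right-hand side, so two nullable alternatives also conflict).

FIRST sets of the non-terminals at (or reachable through a nullable prefix from) the front of some alternative:
  FIRST(F) = { 'g', ε }

Productions for L:
  L → F F F: FIRST = { 'g', ε }
  L → ;: FIRST = { ';' }
  L → ε: FIRST = { ε }
Productions for F:
  F → g ;: FIRST = { 'g' }
  F → g F: FIRST = { 'g' }
  F → ε: FIRST = { ε }

Conflict for L: L → F F F and L → ε
  Overlap: { ε }
Conflict for F: F → g ; and F → g F
  Overlap: { 'g' }

Answer: Yes. L → F F F / L → ε on { ε }; F → g ';' / F → g F on { 'g' }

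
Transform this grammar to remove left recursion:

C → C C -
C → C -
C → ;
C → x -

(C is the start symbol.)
C is directly left-recursive. The standard transformation for
  A → A α₁ | ... | A α_m | β₁ | ... | β_n
is
  A  → β₁ A' | ... | β_n A'
  A' → α₁ A' | ... | α_m A' | ε

C → ; becomes C → ; C'
C → x - becomes C → x - C'
C → C C - becomes C' → C - C'
C → C - becomes C' → - C'
Add C' → ε

Resulting grammar:
C → ; C'
C → x - C'
C' → C - C'
C' → - C'
C' → ε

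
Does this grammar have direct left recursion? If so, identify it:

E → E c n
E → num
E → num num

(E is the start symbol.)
E → E c n: LEFT RECURSIVE (starts with E)
E → num: starts with num
E → num num: starts with num

The grammar has direct left recursion on: E.

Answer: Yes, E is left-recursive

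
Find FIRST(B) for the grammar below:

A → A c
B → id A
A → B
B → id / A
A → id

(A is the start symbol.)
From B → id A:
  - id is a terminal: add 'id' and stop
From B → id / A:
  - id is a terminal: add 'id' and stop

Collecting: FIRST(B) = { 'id' }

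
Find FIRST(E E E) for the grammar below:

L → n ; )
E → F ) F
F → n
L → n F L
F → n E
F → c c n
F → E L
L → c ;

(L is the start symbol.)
{ 'c', 'n' }

FIRST sets of the non-terminals involved (from the grammar, by fixed-point iteration):
  FIRST(E) = { 'c', 'n' }

To compute FIRST(E E E), process the symbols left to right:
Symbol E is a non-terminal. Add FIRST(E) \ {ε} = { 'c', 'n' }
E is not nullable (ε ∉ FIRST(E)), so stop here.
FIRST(E E E) = { 'c', 'n' }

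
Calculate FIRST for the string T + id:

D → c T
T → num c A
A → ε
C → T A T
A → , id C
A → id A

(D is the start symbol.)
{ 'num' }

FIRST sets of the non-terminals involved (from the grammar, by fixed-point iteration):
  FIRST(T) = { 'num' }

To compute FIRST(T + id), process the symbols left to right:
Symbol T is a non-terminal. Add FIRST(T) \ {ε} = { 'num' }
T is not nullable (ε ∉ FIRST(T)), so stop here.
FIRST(T + id) = { 'num' }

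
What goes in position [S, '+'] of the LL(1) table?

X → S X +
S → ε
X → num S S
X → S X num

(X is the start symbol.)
S → ε

To find M[S, '+'], we find productions for S where '+' is in the predict set (PREDICT(N → α) = (FIRST(α) \ {ε}) ∪ (FOLLOW(N) if α ⇒* ε)).

Relevant sets:
  FOLLOW(S) = { $, '+', 'num' }

S → ε: PREDICT = { $, '+', 'num' }
  '+' is in predict set, so this production goes in M[S, '+']

M[S, '+'] = S → ε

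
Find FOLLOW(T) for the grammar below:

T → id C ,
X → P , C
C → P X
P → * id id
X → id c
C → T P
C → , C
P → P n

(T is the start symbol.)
T is the start symbol, so $ ∈ FOLLOW(T).
In C → T P: T is followed by P, add FIRST(P) \ {ε} = { '*' }

Taking the union: FOLLOW(T) = { $, '*' }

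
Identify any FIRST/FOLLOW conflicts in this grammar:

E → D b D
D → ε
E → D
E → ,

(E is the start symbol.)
No FIRST/FOLLOW conflicts.

A FIRST/FOLLOW conflict occurs when a non-terminal N has a nullable alternative N → β (β ⇒* ε) and another alternative N → α with FIRST(α) ∩ FOLLOW(N) ≠ ∅: on such a lookahead the parser cannot decide between expanding α and letting N vanish via β.

Nullable non-terminals: D, E.
FIRST sets used below: FIRST(D) = { ε }
D has a nullable alternative but only one production, so nothing to check.

E: nullable alternative(s) E → D; FOLLOW(E) = { $ }
  E → D b D: FIRST \ {ε} = { 'b' } — disjoint from FOLLOW(E)
  E → D: FIRST \ {ε} = { } — this is the only nullable alternative, skip
  E → ,: FIRST \ {ε} = { ',' } — disjoint from FOLLOW(E)

No FIRST/FOLLOW conflicts found.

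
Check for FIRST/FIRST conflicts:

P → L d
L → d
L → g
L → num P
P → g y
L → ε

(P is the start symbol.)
Yes. P → L d / P → g y on { 'g' }

FIRST sets of the non-terminals at (or reachable through a nullable prefix from) the front of some alternative:
  FIRST(L) = { 'd', 'g', 'num', ε }

Productions for P:
  P → L d: FIRST = { 'd', 'g', 'num' }
  P → g y: FIRST = { 'g' }
Productions for L:
  L → d: FIRST = { 'd' }
  L → g: FIRST = { 'g' }
  L → num P: FIRST = { 'num' }
  L → ε: FIRST = { ε }

Conflict for P: P → L d and P → g y
  Overlap: { 'g' }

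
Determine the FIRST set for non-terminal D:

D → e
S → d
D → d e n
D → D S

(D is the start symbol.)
To compute FIRST(D), examine every production with D on the left-hand side, reading each right-hand side left to right until a non-nullable symbol is reached.

From D → e:
  - e is a terminal: add 'e' and stop
From D → d e n:
  - d is a terminal: add 'd' and stop
From D → D S:
  - D is the symbol being defined: contributes nothing new
    D is not nullable, so stop

Collecting: FIRST(D) = { 'd', 'e' }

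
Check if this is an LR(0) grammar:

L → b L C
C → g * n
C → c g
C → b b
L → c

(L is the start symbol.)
Yes, the grammar is LR(0)

A grammar is LR(0) if no state in the canonical LR(0) collection has:
  - both a shift item (dot before a terminal) and a complete item (shift-reduce conflict), or
  - two or more complete items (reduce-reduce conflict; the accept item [L' → L .] counts as a complete item here).

Augment with L' → L and build the canonical LR(0) collection (I0 = CLOSURE({[L' → . L]}), then GOTO on every symbol after a dot until no new states appear). It has 13 states:
  I0: { [L → . b L C], [L → . c], [L' → . L] }  — shift
  I1: { [L' → L .] }  — accept
  I2: { [L → . b L C], [L → . c], [L → b . L C] }  — shift
  I3: { [L → c .] }  — reduce
  I4: { [C → . b b], [C → . c g], [C → . g * n], [L → b L . C] }  — shift
  I5: { [L → b L C .] }  — reduce
  I6: { [C → b . b] }  — shift
  I7: { [C → c . g] }  — shift
  I8: { [C → g . * n] }  — shift
  I9: { [C → g * . n] }  — shift
  I10: { [C → g * n .] }  — reduce
  I11: { [C → c g .] }  — reduce
  I12: { [C → b b .] }  — reduce

Every state is either a pure shift/goto state or contains exactly one complete item and nothing to shift — no conflicts. The grammar is LR(0).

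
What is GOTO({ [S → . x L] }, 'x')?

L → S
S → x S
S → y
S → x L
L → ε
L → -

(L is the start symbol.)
GOTO(I, 'x') = CLOSURE({ [A → αX.β] : [A → α.Xβ] ∈ I, X = 'x' })

Items with dot before 'x', with the dot advanced:
  [S → . x L] → [S → x . L]
Closure of the advanced items:
  [S → x . L] has the dot before L: add [L → . S], [L → .], [L → . -]
  [L → . S] has the dot before S: add [S → . x S], [S → . y], [S → . x L]

GOTO = { [L → . -], [L → . S], [L → .], [S → . x L], [S → . x S], [S → . y], [S → x . L] }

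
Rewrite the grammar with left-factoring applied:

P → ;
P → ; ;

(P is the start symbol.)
P → ; P'
P' → ε
P' → ;

Left-factoring transforms A → αβ₁ | αβ₂ into A → αA' and A' → β₁ | β₂
(α is the longest common prefix among the alternatives). Repeat until
no nonterminal has two alternatives with a common prefix.

Round 1: P has alternatives sharing prefix ';'. Introduce P': P → ; P'
  Add: P' → ε
  Add: P' → ;

No remaining common prefixes — done.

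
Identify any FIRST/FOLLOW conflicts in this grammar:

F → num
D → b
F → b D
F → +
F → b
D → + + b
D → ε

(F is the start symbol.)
No FIRST/FOLLOW conflicts.

Nullable non-terminals: D.

D: nullable alternative(s) D → ε; FOLLOW(D) = { $ }
  D → b: FIRST \ {ε} = { 'b' } — disjoint from FOLLOW(D)
  D → + + b: FIRST \ {ε} = { '+' } — disjoint from FOLLOW(D)
  D → ε: FIRST \ {ε} = { } — this is the only nullable alternative, skip

F has no nullable alternative, so no FIRST/FOLLOW check is needed there.

No FIRST/FOLLOW conflicts found.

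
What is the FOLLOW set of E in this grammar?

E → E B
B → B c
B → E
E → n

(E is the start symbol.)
E is the start symbol, so $ ∈ FOLLOW(E).
In E → E B: E is followed by B, add FIRST(B) \ {ε} = { 'n' }
In B → E: E is at the end, add FOLLOW(B)

The FOLLOW sets referred to above (computed the same way, to a fixed point):
  FOLLOW(B) = { $, 'c', 'n' }

Taking the union: FOLLOW(E) = { $, 'c', 'n' }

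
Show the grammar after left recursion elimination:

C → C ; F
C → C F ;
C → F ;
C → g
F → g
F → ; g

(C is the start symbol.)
C → F ; C'
C → g C'
C' → ; F C'
C' → F ; C'
C' → ε
F → g
F → ; g

C is directly left-recursive. The standard transformation for
  A → A α₁ | ... | A α_m | β₁ | ... | β_n
is
  A  → β₁ A' | ... | β_n A'
  A' → α₁ A' | ... | α_m A' | ε

C → F ; becomes C → F ; C'
C → g becomes C → g C'
C → C ; F becomes C' → ; F C'
C → C F ; becomes C' → F ; C'
Add C' → ε

Productions for other non-terminals are unchanged:
  F → g
  F → ; g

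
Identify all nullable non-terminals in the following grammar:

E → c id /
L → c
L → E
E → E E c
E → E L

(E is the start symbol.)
A non-terminal is nullable if it can derive ε (the empty string): either it has an ε-production, or it has a production whose right-hand side consists entirely of nullable non-terminals.

There are no ε-productions, so no non-terminal can derive ε.
No non-terminals are nullable.

Answer: None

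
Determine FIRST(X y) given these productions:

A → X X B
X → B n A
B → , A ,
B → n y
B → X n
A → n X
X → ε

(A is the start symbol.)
FIRST sets of the non-terminals involved (from the grammar, by fixed-point iteration):
  FIRST(X) = { ',', 'n', ε }

To compute FIRST(X y), process the symbols left to right:
Symbol X is a non-terminal. Add FIRST(X) \ {ε} = { ',', 'n' }
X is nullable (ε ∈ FIRST(X)), continue to the next symbol.
Symbol y is a terminal. Add 'y' and stop.
FIRST(X y) = { ',', 'n', 'y' }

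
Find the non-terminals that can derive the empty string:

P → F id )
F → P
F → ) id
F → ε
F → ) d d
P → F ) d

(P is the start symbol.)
A non-terminal is nullable if it can derive ε (the empty string): either it has an ε-production, or it has a production whose right-hand side consists entirely of nullable non-terminals.

ε-productions: F → ε
So F is immediately nullable.
No further non-terminal can be added: every production for the remaining non-terminals contains a terminal or a non-nullable non-terminal.
Nullable = { 'F' }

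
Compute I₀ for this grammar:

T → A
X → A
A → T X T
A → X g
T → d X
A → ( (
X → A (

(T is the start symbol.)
First, augment the grammar with T' → T
I₀ = CLOSURE({ [T' → . T] }):
  [T' → . T] has the dot before T: add [T → . A], [T → . d X]
  [T → . A] has the dot before A: add [A → . T X T], [A → . X g], [A → . ( (]
  [A → . X g] has the dot before X: add [X → . A], [X → . A (]
No further items can be added.

I₀ = { [A → . ( (], [A → . T X T], [A → . X g], [T → . A], [T → . d X], [T' → . T], [X → . A (], [X → . A] }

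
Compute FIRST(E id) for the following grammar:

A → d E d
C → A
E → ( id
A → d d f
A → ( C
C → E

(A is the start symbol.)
FIRST sets of the non-terminals involved (from the grammar, by fixed-point iteration):
  FIRST(E) = { '(' }

To compute FIRST(E id), process the symbols left to right:
Symbol E is a non-terminal. Add FIRST(E) \ {ε} = { '(' }
E is not nullable (ε ∉ FIRST(E)), so stop here.
FIRST(E id) = { '(' }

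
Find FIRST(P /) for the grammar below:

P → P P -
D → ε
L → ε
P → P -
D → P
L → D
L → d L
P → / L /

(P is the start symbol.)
{ '/' }

FIRST sets of the non-terminals involved (from the grammar, by fixed-point iteration):
  FIRST(P) = { '/' }

To compute FIRST(P /), process the symbols left to right:
Symbol P is a non-terminal. Add FIRST(P) \ {ε} = { '/' }
P is not nullable (ε ∉ FIRST(P)), so stop here.
FIRST(P /) = { '/' }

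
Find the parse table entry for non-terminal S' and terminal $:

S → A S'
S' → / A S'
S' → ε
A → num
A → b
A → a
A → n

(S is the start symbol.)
To find M[S', $], we find productions for S' where $ is in the predict set (PREDICT(N → α) = (FIRST(α) \ {ε}) ∪ (FOLLOW(N) if α ⇒* ε)).

Relevant sets:
  FOLLOW(S') = { $ }

S' → / A S': PREDICT = { '/' }
S' → ε: PREDICT = { $ }
  $ is in predict set, so this production goes in M[S', $]

M[S', $] = S' → ε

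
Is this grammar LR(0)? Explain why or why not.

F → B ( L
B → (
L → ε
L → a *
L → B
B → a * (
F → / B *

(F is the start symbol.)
A grammar is LR(0) if no state in the canonical LR(0) collection has:
  - both a shift item (dot before a terminal) and a complete item (shift-reduce conflict), or
  - two or more complete items (reduce-reduce conflict; the accept item [F' → F .] counts as a complete item here).

Augment with F' → F and build the canonical LR(0) collection (I0 = CLOSURE({[F' → . F]}), then GOTO on every symbol after a dot until no new states appear). It has 15 states:
  I0: { [B → . (], [B → . a * (], [F → . / B *], [F → . B ( L], [F' → . F] }  — shift
  I1: { [B → ( .] }  — reduce
  I2: { [B → . (], [B → . a * (], [F → / . B *] }  — shift
  I3: { [F → B . ( L] }  — shift
  I4: { [F' → F .] }  — accept
  I5: { [B → a . * (] }  — shift
  I6: { [B → a * . (] }  — shift
  I7: { [B → a * ( .] }  — reduce
  I8: { [B → . (], [B → . a * (], [F → B ( . L], [L → . B], [L → . a *], [L → .] }  — shift, reduce
  I9: { [L → B .] }  — reduce
  I10: { [F → B ( L .] }  — reduce
  I11: { [B → a . * (], [L → a . *] }  — shift
  I12: { [B → a * . (], [L → a * .] }  — shift, reduce
  I13: { [F → / B . *] }  — shift
  I14: { [F → / B * .] }  — reduce

Conflict in state I8:
  Shift-reduce conflict between [L → .] and [B → . (]
So the grammar is NOT LR(0).

Answer: No. Shift-reduce conflict between [L → .] and [B → . (]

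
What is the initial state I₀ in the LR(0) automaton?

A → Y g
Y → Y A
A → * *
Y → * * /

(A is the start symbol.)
{ [A → . * *], [A → . Y g], [A' → . A], [Y → . * * /], [Y → . Y A] }

First, augment the grammar with A' → A
I₀ = CLOSURE({ [A' → . A] }):
  [A' → . A] has the dot before A: add [A → . Y g], [A → . * *]
  [A → . Y g] has the dot before Y: add [Y → . Y A], [Y → . * * /]
No further items can be added.

I₀ = { [A → . * *], [A → . Y g], [A' → . A], [Y → . * * /], [Y → . Y A] }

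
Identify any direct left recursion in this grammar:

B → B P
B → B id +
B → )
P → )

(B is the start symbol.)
Yes, B is left-recursive

B → B P: LEFT RECURSIVE (starts with B)
B → B id +: LEFT RECURSIVE (starts with B)
B → ): starts with ')'
P → ): starts with ')'

The grammar has direct left recursion on: B.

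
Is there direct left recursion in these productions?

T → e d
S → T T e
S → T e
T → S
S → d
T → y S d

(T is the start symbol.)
Direct left recursion occurs when N → N α for some non-terminal N (the right-hand side begins with the left-hand side itself).

T → e d: starts with e
S → T T e: starts with T
S → T e: starts with T
T → S: starts with S
S → d: starts with d
T → y S d: starts with y

No direct left recursion found.

Answer: No direct left recursion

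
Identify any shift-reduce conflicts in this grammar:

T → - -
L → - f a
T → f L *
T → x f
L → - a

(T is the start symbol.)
No shift-reduce conflicts

A shift-reduce conflict occurs when an LR(0) state has both:
  - a complete (reduce) item [A → α .] (dot at the end), and
  - a shift item [B → β . c γ] (dot before a terminal).

Augment with T' → T and build the canonical LR(0) collection (I0 = CLOSURE({[T' → . T]}), then GOTO on every symbol after a dot until no new states appear). It has 13 states:
  I0: { [T → . - -], [T → . f L *], [T → . x f], [T' → . T] }  — shift
  I1: { [T → - . -] }  — shift
  I2: { [T' → T .] }  — accept
  I3: { [L → . - a], [L → . - f a], [T → f . L *] }  — shift
  I4: { [T → x . f] }  — shift
  I5: { [T → x f .] }  — reduce
  I6: { [L → - . a], [L → - . f a] }  — shift
  I7: { [T → f L . *] }  — shift
  I8: { [T → f L * .] }  — reduce
  I9: { [L → - a .] }  — reduce
  I10: { [L → - f . a] }  — shift
  I11: { [L → - f a .] }  — reduce
  I12: { [T → - - .] }  — reduce

No state contains both a complete item and a shift item.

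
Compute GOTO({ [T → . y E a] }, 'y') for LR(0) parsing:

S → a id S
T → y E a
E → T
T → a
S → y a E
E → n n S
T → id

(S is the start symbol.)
{ [E → . T], [E → . n n S], [T → . a], [T → . id], [T → . y E a], [T → y . E a] }

GOTO(I, 'y') = CLOSURE({ [A → αX.β] : [A → α.Xβ] ∈ I, X = 'y' })

Items with dot before 'y', with the dot advanced:
  [T → . y E a] → [T → y . E a]
Closure of the advanced items:
  [T → y . E a] has the dot before E: add [E → . T], [E → . n n S]
  [E → . T] has the dot before T: add [T → . y E a], [T → . a], [T → . id]

GOTO = { [E → . T], [E → . n n S], [T → . a], [T → . id], [T → . y E a], [T → y . E a] }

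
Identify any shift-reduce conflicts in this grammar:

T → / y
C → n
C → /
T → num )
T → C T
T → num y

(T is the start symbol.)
Yes — I1: [C → / .] vs [T → / . y]

A shift-reduce conflict occurs when an LR(0) state has both:
  - a complete (reduce) item [A → α .] (dot at the end), and
  - a shift item [B → β . c γ] (dot before a terminal).

Augment with T' → T and build the canonical LR(0) collection (I0 = CLOSURE({[T' → . T]}), then GOTO on every symbol after a dot until no new states appear). It has 10 states:
  I0: { [C → . /], [C → . n], [T → . / y], [T → . C T], [T → . num )], [T → . num y], [T' → . T] }  — shift
  I1: { [C → / .], [T → / . y] }  — shift, reduce
  I2: { [C → . /], [C → . n], [T → . / y], [T → . C T], [T → . num )], [T → . num y], [T → C . T] }  — shift
  I3: { [T' → T .] }  — accept
  I4: { [C → n .] }  — reduce
  I5: { [T → num . )], [T → num . y] }  — shift
  I6: { [T → num ) .] }  — reduce
  I7: { [T → num y .] }  — reduce
  I8: { [T → C T .] }  — reduce
  I9: { [T → / y .] }  — reduce

I1 contains reduce item [C → / .] and shift item [T → / . y] — shift-reduce conflict.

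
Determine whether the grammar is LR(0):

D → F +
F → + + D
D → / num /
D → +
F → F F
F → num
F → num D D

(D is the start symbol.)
No. Shift-reduce conflict between [D → + .] and [F → + . + D]

A grammar is LR(0) if no state in the canonical LR(0) collection has:
  - both a shift item (dot before a terminal) and a complete item (shift-reduce conflict), or
  - two or more complete items (reduce-reduce conflict; the accept item [D' → D .] counts as a complete item here).

Augment with D' → D and build the canonical LR(0) collection (I0 = CLOSURE({[D' → . D]}), then GOTO on every symbol after a dot until no new states appear). It has 15 states:
  I0: { [D → . +], [D → . / num /], [D → . F +], [D' → . D], [F → . + + D], [F → . F F], [F → . num D D], [F → . num] }  — shift
  I1: { [D → + .], [F → + . + D] }  — shift, reduce
  I2: { [D → / . num /] }  — shift
  I3: { [D' → D .] }  — accept
  I4: { [D → F . +], [F → . + + D], [F → . F F], [F → . num D D], [F → . num], [F → F . F] }  — shift
  I5: { [D → . +], [D → . / num /], [D → . F +], [F → . + + D], [F → . F F], [F → . num D D], [F → . num], [F → num . D D], [F → num .] }  — shift, reduce
  I6: { [D → . +], [D → . / num /], [D → . F +], [F → . + + D], [F → . F F], [F → . num D D], [F → . num], [F → num D . D] }  — shift
  I7: { [F → num D D .] }  — reduce
  I8: { [D → F + .], [F → + . + D] }  — shift, reduce
  I9: { [F → . + + D], [F → . F F], [F → . num D D], [F → . num], [F → F . F], [F → F F .] }  — shift, reduce
  I10: { [F → + . + D] }  — shift
  I11: { [D → . +], [D → . / num /], [D → . F +], [F → + + . D], [F → . + + D], [F → . F F], [F → . num D D], [F → . num] }  — shift
  I12: { [F → + + D .] }  — reduce
  I13: { [D → / num . /] }  — shift
  I14: { [D → / num / .] }  — reduce

Conflict in state I1:
  Shift-reduce conflict between [D → + .] and [F → + . + D]
So the grammar is NOT LR(0).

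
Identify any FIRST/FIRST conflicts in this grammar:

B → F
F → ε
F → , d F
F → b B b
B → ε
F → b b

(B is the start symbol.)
Yes. B → F / B → ε on { ε }; F → b B b / F → b b on { 'b' }

A FIRST/FIRST conflict occurs when two productions N → α and N → β for the same non-terminal have FIRST(α) ∩ FIRST(β) ≠ ∅ (with ε ∈ FIRST of a nullable right-hand side, so two nullable alternatives also conflict).

FIRST sets of the non-terminals at (or reachable through a nullable prefix from) the front of some alternative:
  FIRST(F) = { ',', 'b', ε }

Productions for B:
  B → F: FIRST = { ',', 'b', ε }
  B → ε: FIRST = { ε }
Productions for F:
  F → ε: FIRST = { ε }
  F → , d F: FIRST = { ',' }
  F → b B b: FIRST = { 'b' }
  F → b b: FIRST = { 'b' }

Conflict for B: B → F and B → ε
  Overlap: { ε }
Conflict for F: F → b B b and F → b b
  Overlap: { 'b' }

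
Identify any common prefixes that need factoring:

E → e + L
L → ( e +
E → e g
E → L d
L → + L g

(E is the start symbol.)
Left-factoring is needed when two productions for the same non-terminal
share a common prefix on the right-hand side.

Productions for E:
  E → e + L
  E → e g
  E → L d
Productions for L:
  L → ( e +
  L → + L g

Found common prefix 'e' in productions for E

Answer: Yes, E has productions with common prefix 'e'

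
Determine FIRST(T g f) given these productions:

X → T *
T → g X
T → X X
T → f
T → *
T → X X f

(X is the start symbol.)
{ '*', 'f', 'g' }

FIRST sets of the non-terminals involved (from the grammar, by fixed-point iteration):
  FIRST(T) = { '*', 'f', 'g' }

To compute FIRST(T g f), process the symbols left to right:
Symbol T is a non-terminal. Add FIRST(T) \ {ε} = { '*', 'f', 'g' }
T is not nullable (ε ∉ FIRST(T)), so stop here.
FIRST(T g f) = { '*', 'f', 'g' }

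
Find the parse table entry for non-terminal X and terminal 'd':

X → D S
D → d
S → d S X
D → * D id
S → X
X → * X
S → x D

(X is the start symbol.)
X → D S

To find M[X, 'd'], we find productions for X where 'd' is in the predict set (PREDICT(N → α) = (FIRST(α) \ {ε}) ∪ (FOLLOW(N) if α ⇒* ε)).

Relevant sets:
  FIRST(D) = { '*', 'd' }

X → D S: PREDICT = { '*', 'd' }
  'd' is in predict set, so this production goes in M[X, 'd']
X → * X: PREDICT = { '*' }

M[X, 'd'] = X → D S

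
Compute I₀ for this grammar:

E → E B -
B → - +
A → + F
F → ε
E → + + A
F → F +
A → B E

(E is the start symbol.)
First, augment the grammar with E' → E
I₀ = CLOSURE({ [E' → . E] }):
  [E' → . E] has the dot before E: add [E → . E B -], [E → . + + A]
No further items can be added.

I₀ = { [E → . + + A], [E → . E B -], [E' → . E] }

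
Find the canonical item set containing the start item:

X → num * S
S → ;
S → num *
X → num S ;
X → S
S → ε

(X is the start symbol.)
{ [S → . ;], [S → . num *], [S → .], [X → . S], [X → . num * S], [X → . num S ;], [X' → . X] }

First, augment the grammar with X' → X
I₀ = CLOSURE({ [X' → . X] }):
  [X' → . X] has the dot before X: add [X → . num * S], [X → . num S ;], [X → . S]
  [X → . S] has the dot before S: add [S → . ;], [S → . num *], [S → .]
No further items can be added.

I₀ = { [S → . ;], [S → . num *], [S → .], [X → . S], [X → . num * S], [X → . num S ;], [X' → . X] }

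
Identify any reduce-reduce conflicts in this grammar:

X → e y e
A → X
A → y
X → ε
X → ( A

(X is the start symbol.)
A reduce-reduce conflict occurs when an LR(0) state has two complete items [A → α .] and [B → β .] — both call for a reduction, and with no lookahead the parser cannot choose between them.

Augment with X' → X and build the canonical LR(0) collection (I0 = CLOSURE({[X' → . X]}), then GOTO on every symbol after a dot until no new states appear). It has 9 states:
  I0: { [X → . ( A], [X → . e y e], [X → .], [X' → . X] }  — shift, reduce
  I1: { [A → . X], [A → . y], [X → ( . A], [X → . ( A], [X → . e y e], [X → .] }  — shift, reduce
  I2: { [X' → X .] }  — accept
  I3: { [X → e . y e] }  — shift
  I4: { [X → e y . e] }  — shift
  I5: { [X → e y e .] }  — reduce
  I6: { [X → ( A .] }  — reduce
  I7: { [A → X .] }  — reduce
  I8: { [A → y .] }  — reduce

No state contains more than one complete item.

Answer: No reduce-reduce conflicts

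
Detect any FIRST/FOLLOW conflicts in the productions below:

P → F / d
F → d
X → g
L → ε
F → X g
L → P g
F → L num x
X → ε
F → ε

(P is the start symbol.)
Yes. F → L num x with FOLLOW(F) on { '/' }; X → g with FOLLOW(X) on { 'g' }; L → P g with FOLLOW(L) on { 'num' }

Nullable non-terminals: F, L, X.
FIRST sets used below: FIRST(X) = { 'g', ε }, FIRST(L) = { '/', 'd', 'g', 'num', ε }, FIRST(P) = { '/', 'd', 'g', 'num' }

F: nullable alternative(s) F → ε; FOLLOW(F) = { '/' }
  F → d: FIRST \ {ε} = { 'd' } — disjoint from FOLLOW(F)
  F → X g: FIRST \ {ε} = { 'g' } — disjoint from FOLLOW(F)
  F → L num x: FIRST \ {ε} = { '/', 'd', 'g', 'num' } — overlaps FOLLOW(F) on { '/' }: CONFLICT
  F → ε: FIRST \ {ε} = { } — this is the only nullable alternative, skip

L: nullable alternative(s) L → ε; FOLLOW(L) = { 'num' }
  L → ε: FIRST \ {ε} = { } — this is the only nullable alternative, skip
  L → P g: FIRST \ {ε} = { '/', 'd', 'g', 'num' } — overlaps FOLLOW(L) on { 'num' }: CONFLICT

X: nullable alternative(s) X → ε; FOLLOW(X) = { 'g' }
  X → g: FIRST \ {ε} = { 'g' } — overlaps FOLLOW(X) on { 'g' }: CONFLICT
  X → ε: FIRST \ {ε} = { } — this is the only nullable alternative, skip

P has no nullable alternative, so no FIRST/FOLLOW check is needed there.

So the grammar has 3 FIRST/FOLLOW conflicts (marked CONFLICT above).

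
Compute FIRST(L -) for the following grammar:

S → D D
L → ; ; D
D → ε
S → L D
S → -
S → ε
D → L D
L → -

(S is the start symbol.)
{ '-', ';' }

FIRST sets of the non-terminals involved (from the grammar, by fixed-point iteration):
  FIRST(L) = { '-', ';' }

To compute FIRST(L -), process the symbols left to right:
Symbol L is a non-terminal. Add FIRST(L) \ {ε} = { '-', ';' }
L is not nullable (ε ∉ FIRST(L)), so stop here.
FIRST(L -) = { '-', ';' }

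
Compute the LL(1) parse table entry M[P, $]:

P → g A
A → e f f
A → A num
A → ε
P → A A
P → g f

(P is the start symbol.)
To find M[P, $], we find productions for P where $ is in the predict set (PREDICT(N → α) = (FIRST(α) \ {ε}) ∪ (FOLLOW(N) if α ⇒* ε)).

Relevant sets:
  FIRST(A) = { 'e', 'num', ε }
  FOLLOW(P) = { $ }

P → g A: PREDICT = { 'g' }
P → A A: PREDICT = { $, 'e', 'num' }
  $ is in predict set, so this production goes in M[P, $]
P → g f: PREDICT = { 'g' }

M[P, $] = P → A A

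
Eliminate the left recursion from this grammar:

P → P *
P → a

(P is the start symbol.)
P → a P'
P' → * P'
P' → ε

P is directly left-recursive. The standard transformation for
  A → A α₁ | ... | A α_m | β₁ | ... | β_n
is
  A  → β₁ A' | ... | β_n A'
  A' → α₁ A' | ... | α_m A' | ε

P → a becomes P → a P'
P → P * becomes P' → * P'
Add P' → ε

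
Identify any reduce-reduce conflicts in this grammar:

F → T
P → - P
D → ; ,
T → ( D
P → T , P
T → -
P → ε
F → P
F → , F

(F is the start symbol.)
Yes — I3: [P → .] vs [T → - .]

A reduce-reduce conflict occurs when an LR(0) state has two complete items [A → α .] and [B → β .] — both call for a reduction, and with no lookahead the parser cannot choose between them.

Augment with F' → F and build the canonical LR(0) collection (I0 = CLOSURE({[F' → . F]}), then GOTO on every symbol after a dot until no new states appear). It has 15 states:
  I0: { [F → . , F], [F → . P], [F → . T], [F' → . F], [P → . - P], [P → . T , P], [P → .], [T → . ( D], [T → . -] }  — shift, reduce
  I1: { [D → . ; ,], [T → ( . D] }  — shift
  I2: { [F → , . F], [F → . , F], [F → . P], [F → . T], [P → . - P], [P → . T , P], [P → .], [T → . ( D], [T → . -] }  — shift, reduce
  I3: { [P → - . P], [P → . - P], [P → . T , P], [P → .], [T → - .], [T → . ( D], [T → . -] }  — shift, 2 reduces
  I4: { [F' → F .] }  — accept
  I5: { [F → P .] }  — reduce
  I6: { [F → T .], [P → T . , P] }  — shift, reduce
  I7: { [P → . - P], [P → . T , P], [P → .], [P → T , . P], [T → . ( D], [T → . -] }  — shift, reduce
  I8: { [P → T , P .] }  — reduce
  I9: { [P → T . , P] }  — shift
  I10: { [P → - P .] }  — reduce
  I11: { [F → , F .] }  — reduce
  I12: { [D → ; . ,] }  — shift
  I13: { [T → ( D .] }  — reduce
  I14: { [D → ; , .] }  — reduce

I3 contains complete items [P → .], [T → - .] — reduce-reduce conflict.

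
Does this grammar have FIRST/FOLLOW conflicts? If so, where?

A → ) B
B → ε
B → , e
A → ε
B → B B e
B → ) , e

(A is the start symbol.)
Yes. B → ',' e with FOLLOW(B) on { ',' }; B → B B e with FOLLOW(B) on { ')', ',', 'e' }; B → ')' ',' e with FOLLOW(B) on { ')' }

A FIRST/FOLLOW conflict occurs when a non-terminal N has a nullable alternative N → β (β ⇒* ε) and another alternative N → α with FIRST(α) ∩ FOLLOW(N) ≠ ∅: on such a lookahead the parser cannot decide between expanding α and letting N vanish via β.

Nullable non-terminals: A, B.
FIRST sets used below: FIRST(B) = { ')', ',', 'e', ε }

A: nullable alternative(s) A → ε; FOLLOW(A) = { $ }
  A → ) B: FIRST \ {ε} = { ')' } — disjoint from FOLLOW(A)
  A → ε: FIRST \ {ε} = { } — this is the only nullable alternative, skip

B: nullable alternative(s) B → ε; FOLLOW(B) = { $, ')', ',', 'e' }
  B → ε: FIRST \ {ε} = { } — this is the only nullable alternative, skip
  B → , e: FIRST \ {ε} = { ',' } — overlaps FOLLOW(B) on { ',' }: CONFLICT
  B → B B e: FIRST \ {ε} = { ')', ',', 'e' } — overlaps FOLLOW(B) on { ')', ',', 'e' }: CONFLICT
  B → ) , e: FIRST \ {ε} = { ')' } — overlaps FOLLOW(B) on { ')' }: CONFLICT

So the grammar has 3 FIRST/FOLLOW conflicts (marked CONFLICT above).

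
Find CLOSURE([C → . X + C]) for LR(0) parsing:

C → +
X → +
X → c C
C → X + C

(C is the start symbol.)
{ [C → . X + C], [X → . +], [X → . c C] }

Start with: [C → . X + C]
  [C → . X + C] has the dot before X: add [X → . +], [X → . c C]
No further items can be added.

CLOSURE = { [C → . X + C], [X → . +], [X → . c C] }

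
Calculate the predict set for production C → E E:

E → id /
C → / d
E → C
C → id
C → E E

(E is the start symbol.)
PREDICT(C → E E) = (FIRST(RHS) \ {ε}) ∪ (FOLLOW(C) if ε ∈ FIRST(RHS), i.e. RHS ⇒* ε)
FIRST(E) = { '/', 'id' }
FIRST(E E) = { '/', 'id' }
ε ∉ FIRST(E E), so FOLLOW(C) is not added.
PREDICT(C → E E) = { '/', 'id' }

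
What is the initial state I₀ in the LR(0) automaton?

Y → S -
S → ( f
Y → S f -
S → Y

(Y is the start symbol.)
First, augment the grammar with Y' → Y
I₀ = CLOSURE({ [Y' → . Y] }):
  [Y' → . Y] has the dot before Y: add [Y → . S -], [Y → . S f -]
  [Y → . S -] has the dot before S: add [S → . ( f], [S → . Y]
No further items can be added.

I₀ = { [S → . ( f], [S → . Y], [Y → . S -], [Y → . S f -], [Y' → . Y] }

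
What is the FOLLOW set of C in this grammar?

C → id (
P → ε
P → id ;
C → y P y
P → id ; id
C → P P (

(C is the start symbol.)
{ $ }

To compute FOLLOW(C), find every occurrence of C on a right-hand side N → α C β: add FIRST(β) \ {ε}, and if β is empty or nullable also add FOLLOW(N). Iterate to a fixed point.

C is the start symbol, so $ ∈ FOLLOW(C).
C does not occur on any right-hand side.

Taking the union: FOLLOW(C) = { $ }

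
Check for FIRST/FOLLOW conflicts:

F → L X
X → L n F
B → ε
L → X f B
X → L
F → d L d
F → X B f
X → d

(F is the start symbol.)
A FIRST/FOLLOW conflict occurs when a non-terminal N has a nullable alternative N → β (β ⇒* ε) and another alternative N → α with FIRST(α) ∩ FOLLOW(N) ≠ ∅: on such a lookahead the parser cannot decide between expanding α and letting N vanish via β.

Nullable non-terminals: B.
B has a nullable alternative but only one production, so nothing to check.

F, L, X have no nullable alternative, so no FIRST/FOLLOW check is needed there.

No FIRST/FOLLOW conflicts found.

Answer: No FIRST/FOLLOW conflicts.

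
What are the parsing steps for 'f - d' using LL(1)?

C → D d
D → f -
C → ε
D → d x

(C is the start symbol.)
Stack is shown with the top on the left.

Stack    Input    Action
------------------------
C $      f - d $  output C → D d
D d $    f - d $  output D → f -
f - d $  f - d $  match 'f'
- d $    - d $    match '-'
d $      d $      match 'd'
$        $        accept

The string is accepted.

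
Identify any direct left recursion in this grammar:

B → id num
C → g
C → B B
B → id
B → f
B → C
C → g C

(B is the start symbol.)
No direct left recursion

B → id num: starts with id
C → g: starts with g
C → B B: starts with B
B → id: starts with id
B → f: starts with f
B → C: starts with C
C → g C: starts with g

No direct left recursion found.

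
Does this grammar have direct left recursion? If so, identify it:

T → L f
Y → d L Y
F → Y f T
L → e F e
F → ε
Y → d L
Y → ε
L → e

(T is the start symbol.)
No direct left recursion

Direct left recursion occurs when N → N α for some non-terminal N (the right-hand side begins with the left-hand side itself).

T → L f: starts with L
Y → d L Y: starts with d
F → Y f T: starts with Y
L → e F e: starts with e
F → ε: starts with ε
Y → d L: starts with d
Y → ε: starts with ε
L → e: starts with e

No direct left recursion found.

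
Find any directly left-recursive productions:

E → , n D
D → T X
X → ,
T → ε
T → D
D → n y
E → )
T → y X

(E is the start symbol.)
E → , n D: starts with ','
D → T X: starts with T
X → ,: starts with ','
T → ε: starts with ε
T → D: starts with D
D → n y: starts with n
E → ): starts with ')'
T → y X: starts with y

No direct left recursion found.

Answer: No direct left recursion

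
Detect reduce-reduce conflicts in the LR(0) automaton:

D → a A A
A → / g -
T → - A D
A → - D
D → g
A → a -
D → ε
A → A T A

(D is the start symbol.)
Yes — I18: [A → a - .] vs [D → .]

Augment with D' → D and build the canonical LR(0) collection (I0 = CLOSURE({[D' → . D]}), then GOTO on every symbol after a dot until no new states appear). It has 21 states:
  I0: { [D → . a A A], [D → . g], [D → .], [D' → . D] }  — shift, reduce
  I1: { [D' → D .] }  — accept
  I2: { [A → . - D], [A → . / g -], [A → . A T A], [A → . a -], [D → a . A A] }  — shift
  I3: { [D → g .] }  — reduce
  I4: { [A → - . D], [D → . a A A], [D → . g], [D → .] }  — shift, reduce
  I5: { [A → / . g -] }  — shift
  I6: { [A → . - D], [A → . / g -], [A → . A T A], [A → . a -], [A → A . T A], [D → a A . A], [T → . - A D] }  — shift
  I7: { [A → a . -] }  — shift
  I8: { [A → a - .] }  — reduce
  I9: { [A → - . D], [A → . - D], [A → . / g -], [A → . A T A], [A → . a -], [D → . a A A], [D → . g], [D → .], [T → - . A D] }  — shift, reduce
  I10: { [A → A . T A], [D → a A A .], [T → . - A D] }  — shift, reduce
  I11: { [A → . - D], [A → . / g -], [A → . A T A], [A → . a -], [A → A T . A] }  — shift
  I12: { [A → A . T A], [A → A T A .], [T → . - A D] }  — shift, reduce
  I13: { [A → . - D], [A → . / g -], [A → . A T A], [A → . a -], [T → - . A D] }  — shift
  I14: { [A → A . T A], [D → . a A A], [D → . g], [D → .], [T → - A . D], [T → . - A D] }  — shift, reduce
  I15: { [T → - A D .] }  — reduce
  I16: { [A → - D .] }  — reduce
  I17: { [A → . - D], [A → . / g -], [A → . A T A], [A → . a -], [A → a . -], [D → a . A A] }  — shift
  I18: { [A → - . D], [A → a - .], [D → . a A A], [D → . g], [D → .] }  — shift, 2 reduces
  I19: { [A → / g . -] }  — shift
  I20: { [A → / g - .] }  — reduce

I18 contains complete items [A → a - .], [D → .] — reduce-reduce conflict.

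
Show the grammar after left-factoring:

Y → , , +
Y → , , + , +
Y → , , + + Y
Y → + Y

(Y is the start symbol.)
Left-factoring transforms A → αβ₁ | αβ₂ into A → αA' and A' → β₁ | β₂
(α is the longest common prefix among the alternatives). Repeat until
no nonterminal has two alternatives with a common prefix.

Round 1: Y has alternatives sharing prefix ', , +'. Introduce Y': Y → , , + Y'
  Add: Y' → ε
  Add: Y' → , +
  Add: Y' → + Y

No remaining common prefixes — done.

Resulting grammar:
Y → , , + Y'
Y' → ε
Y' → , +
Y' → + Y
Y → + Y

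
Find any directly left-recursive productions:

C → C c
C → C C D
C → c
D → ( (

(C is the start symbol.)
Yes, C is left-recursive

C → C c: LEFT RECURSIVE (starts with C)
C → C C D: LEFT RECURSIVE (starts with C)
C → c: starts with c
D → ( (: starts with '('

The grammar has direct left recursion on: C.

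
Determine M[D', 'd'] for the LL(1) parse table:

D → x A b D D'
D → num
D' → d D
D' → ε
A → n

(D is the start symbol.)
To find M[D', 'd'], we find productions for D' where 'd' is in the predict set (PREDICT(N → α) = (FIRST(α) \ {ε}) ∪ (FOLLOW(N) if α ⇒* ε)).

Relevant sets:
  FOLLOW(D') = { $, 'd' }

D' → d D: PREDICT = { 'd' }
  'd' is in predict set, so this production goes in M[D', 'd']
D' → ε: PREDICT = { $, 'd' }
  'd' is in predict set, so this production goes in M[D', 'd']

M[D', 'd'] = D' → d D, D' → ε  (a multiply-defined cell — the grammar is not LL(1))

Answer: D' → d D, D' → ε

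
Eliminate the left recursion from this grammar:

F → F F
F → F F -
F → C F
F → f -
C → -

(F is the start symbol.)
F is directly left-recursive. The standard transformation for
  A → A α₁ | ... | A α_m | β₁ | ... | β_n
is
  A  → β₁ A' | ... | β_n A'
  A' → α₁ A' | ... | α_m A' | ε

F → C F becomes F → C F F'
F → f - becomes F → f - F'
F → F F becomes F' → F F'
F → F F - becomes F' → F - F'
Add F' → ε

Productions for other non-terminals are unchanged:
  C → -

Resulting grammar:
F → C F F'
F → f - F'
F' → F F'
F' → F - F'
F' → ε
C → -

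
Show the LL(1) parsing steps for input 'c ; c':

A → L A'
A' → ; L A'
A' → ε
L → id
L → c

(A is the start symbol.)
Stack is shown with the top on the left.

Stack     Input    Action
-------------------------
A $       c ; c $  output A → L A'
L A' $    c ; c $  output L → c
c A' $    c ; c $  match 'c'
A' $      ; c $    output A' → ; L A'
; L A' $  ; c $    match ';'
L A' $    c $      output L → c
c A' $    c $      match 'c'
A' $      $        output A' → ε
$         $        accept

The string is accepted.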